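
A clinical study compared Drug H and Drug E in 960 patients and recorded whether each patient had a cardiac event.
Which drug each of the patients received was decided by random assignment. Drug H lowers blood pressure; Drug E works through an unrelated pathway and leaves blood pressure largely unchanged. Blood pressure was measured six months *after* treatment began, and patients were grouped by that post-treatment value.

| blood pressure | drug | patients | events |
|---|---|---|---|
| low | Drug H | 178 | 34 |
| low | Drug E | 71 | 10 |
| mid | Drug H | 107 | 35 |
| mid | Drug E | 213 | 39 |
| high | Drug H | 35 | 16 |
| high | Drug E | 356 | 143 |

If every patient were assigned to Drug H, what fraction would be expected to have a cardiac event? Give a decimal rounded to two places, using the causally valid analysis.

Stratifying would compare drugs among patients the drugs themselves sorted into blood pressure groups — a form of selection on an intermediate. The unconditioned pooled rates give the total causal effect.
So P(outcome | do(Drug H)) is just the pooled rate for Drug H: 85/320 = 0.266.

0.27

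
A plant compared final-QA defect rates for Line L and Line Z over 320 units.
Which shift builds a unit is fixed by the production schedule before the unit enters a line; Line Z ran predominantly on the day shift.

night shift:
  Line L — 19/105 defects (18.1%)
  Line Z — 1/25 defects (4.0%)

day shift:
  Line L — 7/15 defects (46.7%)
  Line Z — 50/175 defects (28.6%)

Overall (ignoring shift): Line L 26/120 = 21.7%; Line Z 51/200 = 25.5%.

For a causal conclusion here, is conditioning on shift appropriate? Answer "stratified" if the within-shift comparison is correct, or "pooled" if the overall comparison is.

stratified

Line Z is lower inside every shift stratum but Line L is lower in aggregate. Whether to stratify depends on how shift relates to the line.
Shift differs across lines for reasons unrelated to any effect of the line itself, and it separately predicts the outcome — a classic confounder. We must compare within shift levels.
Within each level — night shift: 18.1% vs 4.0%; day shift: 46.7% vs 28.6% — Line Z is lower every time.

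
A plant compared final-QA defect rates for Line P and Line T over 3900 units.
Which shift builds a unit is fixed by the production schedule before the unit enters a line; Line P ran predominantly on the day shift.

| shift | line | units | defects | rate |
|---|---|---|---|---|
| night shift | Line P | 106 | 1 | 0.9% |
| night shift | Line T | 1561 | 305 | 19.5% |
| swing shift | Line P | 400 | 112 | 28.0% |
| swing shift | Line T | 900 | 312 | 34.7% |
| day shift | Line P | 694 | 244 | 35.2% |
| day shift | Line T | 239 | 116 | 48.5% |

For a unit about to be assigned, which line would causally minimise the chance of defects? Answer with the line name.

Line P

Since shift is a pre-existing factor (not a product of the line) and it affects the outcome on its own, it is a confounder. The stratified rates, not the pooled rate, identify the causal effect.
Within each level — night shift: 0.9% vs 19.5%; swing shift: 28.0% vs 34.7%; day shift: 35.2% vs 48.5% — Line P is lower every time.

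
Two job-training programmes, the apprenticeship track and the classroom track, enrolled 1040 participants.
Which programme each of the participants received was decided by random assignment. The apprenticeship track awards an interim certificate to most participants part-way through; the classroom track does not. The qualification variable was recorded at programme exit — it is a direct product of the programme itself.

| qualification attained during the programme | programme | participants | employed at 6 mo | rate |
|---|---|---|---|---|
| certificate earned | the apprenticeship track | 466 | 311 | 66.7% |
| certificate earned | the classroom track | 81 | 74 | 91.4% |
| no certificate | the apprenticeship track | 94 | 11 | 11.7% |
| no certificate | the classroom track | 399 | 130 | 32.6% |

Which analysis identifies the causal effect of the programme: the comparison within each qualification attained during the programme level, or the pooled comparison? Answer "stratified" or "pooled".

pooled

The stratified and pooled comparisons disagree (the classroom track wins within each qualification attained during the programme; the apprenticeship track wins overall), so the answer turns on the causal role of qualification attained during the programme.
Qualification attained during the programme here is a post-treatment variable shaped by the programme; conditioning on it would introduce bias rather than remove it. The overall comparison is the causal one.
Pooled: the apprenticeship track 57.5% vs the classroom track 42.5%; the apprenticeship track is higher overall.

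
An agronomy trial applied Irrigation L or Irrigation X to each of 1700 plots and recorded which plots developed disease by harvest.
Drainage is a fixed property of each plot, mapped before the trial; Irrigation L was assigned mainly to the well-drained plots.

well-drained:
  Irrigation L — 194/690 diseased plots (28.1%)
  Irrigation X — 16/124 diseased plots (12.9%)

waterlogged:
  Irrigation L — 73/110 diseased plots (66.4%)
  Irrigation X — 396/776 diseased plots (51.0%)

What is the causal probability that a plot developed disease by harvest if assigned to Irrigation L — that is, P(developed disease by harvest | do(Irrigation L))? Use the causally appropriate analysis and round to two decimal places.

Since field drainage is a pre-existing factor (not a product of the irrigation) and it affects the outcome on its own, it is a confounder. The stratified rates, not the pooled rate, identify the causal effect.
Standardising Irrigation L to the population field drainage mix: 0.479·194/690 + 0.521·73/110 = 0.480.

0.48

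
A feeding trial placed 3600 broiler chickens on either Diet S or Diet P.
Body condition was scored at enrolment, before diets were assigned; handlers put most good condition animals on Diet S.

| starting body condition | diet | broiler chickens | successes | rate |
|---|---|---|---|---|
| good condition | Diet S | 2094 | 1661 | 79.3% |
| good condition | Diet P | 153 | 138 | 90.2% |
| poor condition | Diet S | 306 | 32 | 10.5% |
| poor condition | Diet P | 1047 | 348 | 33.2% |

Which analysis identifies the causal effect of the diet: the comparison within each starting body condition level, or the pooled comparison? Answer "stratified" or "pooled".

stratified

Nothing the diet does changes starting body condition; the imbalance is an allocation artefact. With starting body condition also predicting the outcome, the pooled figure is confounded, and the within-stratum comparison is the causal one.
Within each level — good condition: 79.3% vs 90.2%; poor condition: 10.5% vs 33.2% — Diet P is higher every time.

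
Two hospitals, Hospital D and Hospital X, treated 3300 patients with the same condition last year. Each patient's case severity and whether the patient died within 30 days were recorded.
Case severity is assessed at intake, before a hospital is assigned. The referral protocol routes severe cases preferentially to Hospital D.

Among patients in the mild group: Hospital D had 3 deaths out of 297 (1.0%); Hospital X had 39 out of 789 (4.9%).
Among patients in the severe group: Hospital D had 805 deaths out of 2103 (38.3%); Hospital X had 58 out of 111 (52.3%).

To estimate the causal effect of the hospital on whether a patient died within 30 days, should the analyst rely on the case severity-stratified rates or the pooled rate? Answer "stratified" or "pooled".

Here case severity is a common cause — it drives both which hospital a case falls under and the outcome. The crude comparison mixes populations; the stratum-specific rates are the causally relevant ones.
Within each level — mild: 1.0% vs 4.9%; severe: 38.3% vs 52.3% — Hospital D is lower every time.

stratified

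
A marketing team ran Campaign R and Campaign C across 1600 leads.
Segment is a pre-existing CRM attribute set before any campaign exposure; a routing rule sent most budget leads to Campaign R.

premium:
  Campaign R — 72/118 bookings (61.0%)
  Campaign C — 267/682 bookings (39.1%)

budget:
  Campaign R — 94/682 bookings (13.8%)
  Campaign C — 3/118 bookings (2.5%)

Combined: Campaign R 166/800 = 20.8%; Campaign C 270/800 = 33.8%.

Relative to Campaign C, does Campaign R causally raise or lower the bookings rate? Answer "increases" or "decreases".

Customer segment is set before the campaign has any effect — it is not caused by the campaign — and it independently drives the outcome. That makes it a confounder, so the causal comparison is within customer segment levels.
Within each level — premium: 61.0% vs 39.1%; budget: 13.8% vs 2.5% — Campaign R is higher every time.

increases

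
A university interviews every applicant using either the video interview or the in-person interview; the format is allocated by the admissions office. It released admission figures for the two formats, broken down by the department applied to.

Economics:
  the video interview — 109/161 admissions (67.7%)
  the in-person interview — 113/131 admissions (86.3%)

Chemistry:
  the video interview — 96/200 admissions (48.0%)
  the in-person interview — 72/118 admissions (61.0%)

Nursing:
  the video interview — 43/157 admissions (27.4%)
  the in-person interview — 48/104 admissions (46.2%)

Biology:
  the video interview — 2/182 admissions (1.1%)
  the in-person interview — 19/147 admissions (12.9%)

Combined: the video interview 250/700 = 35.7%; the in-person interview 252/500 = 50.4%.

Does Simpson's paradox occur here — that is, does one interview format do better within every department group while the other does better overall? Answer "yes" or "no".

no

Within each department level (Economics 67.7% vs 86.3%; Chemistry 48.0% vs 61.0%; Nursing 27.4% vs 46.2%; Biology 1.1% vs 12.9%), the in-person interview has the higher rate every time. Pooled: 35.7% vs 50.4% — the in-person interview has the higher rate overall. They agree.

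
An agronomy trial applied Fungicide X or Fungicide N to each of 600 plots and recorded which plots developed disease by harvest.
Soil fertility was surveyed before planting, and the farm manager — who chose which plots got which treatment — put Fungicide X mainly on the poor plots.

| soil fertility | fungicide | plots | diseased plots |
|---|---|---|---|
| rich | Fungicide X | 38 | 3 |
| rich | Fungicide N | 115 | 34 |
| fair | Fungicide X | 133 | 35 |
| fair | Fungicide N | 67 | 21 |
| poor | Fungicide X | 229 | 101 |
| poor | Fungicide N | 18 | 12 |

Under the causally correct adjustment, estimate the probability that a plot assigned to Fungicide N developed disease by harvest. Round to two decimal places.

0.45

Soil fertility differs across fungicides for reasons unrelated to any effect of the fungicide itself, and it separately predicts the outcome — a classic confounder. We must compare within soil fertility levels.
Standardising Fungicide N to the population soil fertility mix: 0.255·34/115 + 0.333·21/67 + 0.412·12/18 = 0.454.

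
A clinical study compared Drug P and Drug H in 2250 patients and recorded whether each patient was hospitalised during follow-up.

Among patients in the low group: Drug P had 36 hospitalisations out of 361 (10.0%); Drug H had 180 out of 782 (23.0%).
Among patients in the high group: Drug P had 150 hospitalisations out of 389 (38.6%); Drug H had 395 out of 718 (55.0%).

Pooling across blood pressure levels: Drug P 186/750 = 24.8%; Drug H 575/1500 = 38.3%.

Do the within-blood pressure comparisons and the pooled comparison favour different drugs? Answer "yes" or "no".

Within each blood pressure level (low 10.0% vs 23.0%; high 38.6% vs 55.0%), Drug P has the lower rate every time. Pooled: 24.8% vs 38.3% — Drug P has the lower rate overall. They agree.

no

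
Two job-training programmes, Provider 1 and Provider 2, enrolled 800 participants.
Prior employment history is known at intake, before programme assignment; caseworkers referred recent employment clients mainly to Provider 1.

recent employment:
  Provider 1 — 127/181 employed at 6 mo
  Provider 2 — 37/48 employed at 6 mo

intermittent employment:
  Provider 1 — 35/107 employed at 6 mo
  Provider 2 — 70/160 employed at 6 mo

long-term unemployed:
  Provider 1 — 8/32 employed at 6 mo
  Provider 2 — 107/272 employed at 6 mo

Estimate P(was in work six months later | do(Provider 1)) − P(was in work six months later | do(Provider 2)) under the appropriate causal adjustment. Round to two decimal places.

Prior employment history satisfies the back-door criterion: it is not a descendant of the programme, and it blocks the spurious path from programme to outcome. Adjusting for it (i.e., using the within-prior employment history rates) gives the causal effect.
Adjusting over the population distribution of prior employment history: 0.286·(0.702−0.771) + 0.334·(0.327−0.438) + 0.380·(0.250−0.393) = -0.111.

-0.11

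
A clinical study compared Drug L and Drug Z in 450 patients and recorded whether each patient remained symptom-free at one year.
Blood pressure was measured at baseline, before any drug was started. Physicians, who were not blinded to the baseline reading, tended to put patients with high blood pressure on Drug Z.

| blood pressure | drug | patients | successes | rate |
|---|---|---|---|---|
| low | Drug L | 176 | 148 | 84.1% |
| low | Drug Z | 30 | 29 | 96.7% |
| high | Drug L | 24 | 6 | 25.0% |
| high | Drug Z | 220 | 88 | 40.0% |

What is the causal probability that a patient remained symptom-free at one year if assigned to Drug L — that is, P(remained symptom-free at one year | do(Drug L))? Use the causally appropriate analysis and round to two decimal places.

0.52

Since blood pressure is a pre-existing factor (not a product of the drug) and it affects the outcome on its own, it is a confounder. The stratified rates, not the pooled rate, identify the causal effect.
Standardising Drug L to the population blood pressure mix: 0.458·148/176 + 0.542·6/24 = 0.521.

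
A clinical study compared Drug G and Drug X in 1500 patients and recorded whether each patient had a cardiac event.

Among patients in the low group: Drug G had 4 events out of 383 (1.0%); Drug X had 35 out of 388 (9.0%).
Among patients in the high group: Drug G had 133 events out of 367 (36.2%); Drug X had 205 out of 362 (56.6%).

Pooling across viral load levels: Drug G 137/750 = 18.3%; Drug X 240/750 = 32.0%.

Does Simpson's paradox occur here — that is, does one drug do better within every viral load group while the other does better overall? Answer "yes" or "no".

Within each viral load level (low 1.0% vs 9.0%; high 36.2% vs 56.6%), Drug G has the lower rate every time. Pooled: 18.3% vs 32.0% — Drug G has the lower rate overall. They agree.

no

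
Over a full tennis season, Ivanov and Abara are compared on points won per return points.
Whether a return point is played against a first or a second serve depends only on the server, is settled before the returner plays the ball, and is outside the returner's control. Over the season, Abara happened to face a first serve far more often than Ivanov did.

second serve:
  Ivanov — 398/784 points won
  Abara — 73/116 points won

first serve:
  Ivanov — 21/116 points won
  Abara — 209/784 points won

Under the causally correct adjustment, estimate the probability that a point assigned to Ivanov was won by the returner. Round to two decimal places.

0.34

Here serve type is a common cause — it drives both which player a case falls under and the outcome. The crude comparison mixes populations; the stratum-specific rates are the causally relevant ones.
Standardising Ivanov to the population serve type mix: 0.500·398/784 + 0.500·21/116 = 0.344.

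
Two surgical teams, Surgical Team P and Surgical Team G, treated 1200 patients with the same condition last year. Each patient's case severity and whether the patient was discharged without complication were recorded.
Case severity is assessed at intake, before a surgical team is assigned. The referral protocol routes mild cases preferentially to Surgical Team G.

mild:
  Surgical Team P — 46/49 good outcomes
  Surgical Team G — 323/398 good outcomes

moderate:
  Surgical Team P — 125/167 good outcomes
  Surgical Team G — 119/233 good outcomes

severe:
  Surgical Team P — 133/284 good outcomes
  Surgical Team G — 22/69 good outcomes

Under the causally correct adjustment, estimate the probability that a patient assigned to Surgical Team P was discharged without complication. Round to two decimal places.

0.74

The case severity-specific comparison favours Surgical Team P throughout, but the pooled figures favour Surgical Team G. The question is whether to condition on case severity.
The imbalance in case severity arose from how patients were allocated, not from anything the surgical team did; and case severity independently affects the outcome. The pooled gap is confounded — condition on case severity.
Standardising Surgical Team P to the population case severity mix: 0.372·46/49 + 0.333·125/167 + 0.294·133/284 = 0.737.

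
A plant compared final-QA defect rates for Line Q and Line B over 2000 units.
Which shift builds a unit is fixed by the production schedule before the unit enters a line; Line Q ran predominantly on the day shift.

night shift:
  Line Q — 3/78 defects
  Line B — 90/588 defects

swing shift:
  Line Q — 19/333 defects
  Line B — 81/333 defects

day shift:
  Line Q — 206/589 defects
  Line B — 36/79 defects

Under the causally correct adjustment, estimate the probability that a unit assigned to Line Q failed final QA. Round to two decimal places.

0.15

Nothing the line does changes shift; the imbalance is an allocation artefact. With shift also predicting the outcome, the pooled figure is confounded, and the within-stratum comparison is the causal one.
Standardising Line Q to the population shift mix: 0.333·3/78 + 0.333·19/333 + 0.334·206/589 = 0.149.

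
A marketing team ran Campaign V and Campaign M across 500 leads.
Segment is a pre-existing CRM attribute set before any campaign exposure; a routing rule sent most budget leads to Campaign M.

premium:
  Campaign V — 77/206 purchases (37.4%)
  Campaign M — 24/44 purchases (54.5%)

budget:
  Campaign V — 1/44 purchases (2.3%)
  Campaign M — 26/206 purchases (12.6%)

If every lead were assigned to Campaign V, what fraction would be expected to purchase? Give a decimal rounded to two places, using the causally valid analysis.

0.20

The imbalance in customer segment arose from how leads were allocated, not from anything the campaign did; and customer segment independently affects the outcome. The pooled gap is confounded — condition on customer segment.
Standardising Campaign V to the population customer segment mix: 0.500·77/206 + 0.500·1/44 = 0.198.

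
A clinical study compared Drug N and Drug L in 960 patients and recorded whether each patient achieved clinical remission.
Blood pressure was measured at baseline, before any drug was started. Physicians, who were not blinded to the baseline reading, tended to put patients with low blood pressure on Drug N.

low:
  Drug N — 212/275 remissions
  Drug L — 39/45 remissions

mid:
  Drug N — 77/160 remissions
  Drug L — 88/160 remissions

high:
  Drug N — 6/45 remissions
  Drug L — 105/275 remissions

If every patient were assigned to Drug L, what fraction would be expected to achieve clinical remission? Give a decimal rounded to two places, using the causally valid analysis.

0.60

Here blood pressure is a common cause — it drives both which drug a case falls under and the outcome. The crude comparison mixes populations; the stratum-specific rates are the causally relevant ones.
Standardising Drug L to the population blood pressure mix: 0.333·39/45 + 0.333·88/160 + 0.333·105/275 = 0.599.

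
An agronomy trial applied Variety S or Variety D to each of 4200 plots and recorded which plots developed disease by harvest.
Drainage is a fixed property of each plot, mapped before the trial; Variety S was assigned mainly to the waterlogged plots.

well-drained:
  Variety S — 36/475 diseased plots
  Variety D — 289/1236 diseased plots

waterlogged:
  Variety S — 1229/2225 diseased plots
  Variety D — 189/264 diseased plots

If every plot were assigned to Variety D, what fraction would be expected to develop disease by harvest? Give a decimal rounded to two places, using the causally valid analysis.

Since field drainage is a pre-existing factor (not a product of the variety) and it affects the outcome on its own, it is a confounder. The stratified rates, not the pooled rate, identify the causal effect.
Standardising Variety D to the population field drainage mix: 0.407·289/1236 + 0.593·189/264 = 0.520.

0.52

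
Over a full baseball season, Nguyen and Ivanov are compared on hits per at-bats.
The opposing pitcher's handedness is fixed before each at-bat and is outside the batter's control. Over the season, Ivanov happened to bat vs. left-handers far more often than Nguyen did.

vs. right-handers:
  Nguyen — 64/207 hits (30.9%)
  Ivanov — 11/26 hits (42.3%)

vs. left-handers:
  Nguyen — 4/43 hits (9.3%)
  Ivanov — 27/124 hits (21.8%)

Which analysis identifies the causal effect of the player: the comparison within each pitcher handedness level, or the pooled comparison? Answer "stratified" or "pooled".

stratified

The pitcher handedness-specific comparison favours Ivanov throughout, but the pooled figures favour Nguyen. The question is whether to condition on pitcher handedness.
Pitcher handedness satisfies the back-door criterion: it is not a descendant of the player, and it blocks the spurious path from player to outcome. Adjusting for it (i.e., using the within-pitcher handedness rates) gives the causal effect.
Within each level — vs. right-handers: 30.9% vs 42.3%; vs. left-handers: 9.3% vs 21.8% — Ivanov is higher every time.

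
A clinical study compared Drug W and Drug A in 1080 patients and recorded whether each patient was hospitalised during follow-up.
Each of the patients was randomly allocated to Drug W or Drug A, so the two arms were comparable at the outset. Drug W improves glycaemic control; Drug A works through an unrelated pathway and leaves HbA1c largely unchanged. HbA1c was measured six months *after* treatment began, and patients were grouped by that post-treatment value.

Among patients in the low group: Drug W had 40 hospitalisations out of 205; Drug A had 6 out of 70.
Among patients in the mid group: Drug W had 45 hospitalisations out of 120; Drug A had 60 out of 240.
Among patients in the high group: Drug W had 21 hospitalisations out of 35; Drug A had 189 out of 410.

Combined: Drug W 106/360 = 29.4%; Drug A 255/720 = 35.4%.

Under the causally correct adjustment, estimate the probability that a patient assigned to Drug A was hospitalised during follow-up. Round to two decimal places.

0.35

The stratified and pooled comparisons disagree (Drug A wins within each HbA1c; Drug W wins overall), so the answer turns on the causal role of HbA1c.
HbA1c here is a post-treatment variable shaped by the drug; conditioning on it would introduce bias rather than remove it. The overall comparison is the causal one.
So P(outcome | do(Drug A)) is just the pooled rate for Drug A: 255/720 = 0.354.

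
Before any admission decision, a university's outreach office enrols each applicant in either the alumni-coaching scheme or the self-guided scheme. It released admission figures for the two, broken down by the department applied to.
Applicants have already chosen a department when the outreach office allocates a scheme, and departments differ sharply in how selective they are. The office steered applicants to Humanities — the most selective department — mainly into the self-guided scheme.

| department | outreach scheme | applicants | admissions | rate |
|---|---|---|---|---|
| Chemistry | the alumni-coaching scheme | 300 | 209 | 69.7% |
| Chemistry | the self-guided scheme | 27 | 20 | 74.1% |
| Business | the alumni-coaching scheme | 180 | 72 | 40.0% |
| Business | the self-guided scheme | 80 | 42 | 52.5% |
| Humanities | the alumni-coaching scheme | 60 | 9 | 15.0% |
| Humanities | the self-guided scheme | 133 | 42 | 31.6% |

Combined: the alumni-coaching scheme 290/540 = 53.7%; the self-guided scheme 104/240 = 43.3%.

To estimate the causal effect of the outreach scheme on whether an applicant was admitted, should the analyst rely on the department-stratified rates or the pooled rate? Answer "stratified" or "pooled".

stratified

The stratified and pooled comparisons disagree (the self-guided scheme wins within each department; the alumni-coaching scheme wins overall), so the answer turns on the causal role of department.
Department differs across outreach schemes for reasons unrelated to any effect of the outreach scheme itself, and it separately predicts the outcome — a classic confounder. We must compare within department levels.
Within each level — Chemistry: 69.7% vs 74.1%; Business: 40.0% vs 52.5%; Humanities: 15.0% vs 31.6% — the self-guided scheme is higher every time.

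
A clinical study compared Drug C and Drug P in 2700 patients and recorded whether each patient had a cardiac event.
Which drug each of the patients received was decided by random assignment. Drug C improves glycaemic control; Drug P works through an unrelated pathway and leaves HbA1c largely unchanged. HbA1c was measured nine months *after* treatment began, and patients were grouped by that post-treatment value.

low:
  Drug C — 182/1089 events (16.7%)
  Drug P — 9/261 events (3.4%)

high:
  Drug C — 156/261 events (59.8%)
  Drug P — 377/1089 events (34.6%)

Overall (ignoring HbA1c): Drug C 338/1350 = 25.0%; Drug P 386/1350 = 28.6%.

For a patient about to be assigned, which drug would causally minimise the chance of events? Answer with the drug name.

Drug C

The distribution of HbA1c is itself part of what the drug does — it is an intermediate outcome. Holding it fixed would remove that part of the effect; the total effect is the pooled difference.
Pooled: Drug C 25.0% vs Drug P 28.6%; Drug C is lower overall.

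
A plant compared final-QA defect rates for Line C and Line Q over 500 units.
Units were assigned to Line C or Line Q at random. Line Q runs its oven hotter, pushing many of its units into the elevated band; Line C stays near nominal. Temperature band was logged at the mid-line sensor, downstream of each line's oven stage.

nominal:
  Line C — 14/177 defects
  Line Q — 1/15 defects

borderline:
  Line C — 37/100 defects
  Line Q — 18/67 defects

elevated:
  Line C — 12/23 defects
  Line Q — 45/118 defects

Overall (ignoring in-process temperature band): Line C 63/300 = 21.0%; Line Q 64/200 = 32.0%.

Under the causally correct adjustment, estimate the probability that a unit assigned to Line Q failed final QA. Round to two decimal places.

In-process temperature band here is a post-treatment variable shaped by the line; conditioning on it would introduce bias rather than remove it. The overall comparison is the causal one.
So P(outcome | do(Line Q)) is just the pooled rate for Line Q: 64/200 = 0.320.

0.32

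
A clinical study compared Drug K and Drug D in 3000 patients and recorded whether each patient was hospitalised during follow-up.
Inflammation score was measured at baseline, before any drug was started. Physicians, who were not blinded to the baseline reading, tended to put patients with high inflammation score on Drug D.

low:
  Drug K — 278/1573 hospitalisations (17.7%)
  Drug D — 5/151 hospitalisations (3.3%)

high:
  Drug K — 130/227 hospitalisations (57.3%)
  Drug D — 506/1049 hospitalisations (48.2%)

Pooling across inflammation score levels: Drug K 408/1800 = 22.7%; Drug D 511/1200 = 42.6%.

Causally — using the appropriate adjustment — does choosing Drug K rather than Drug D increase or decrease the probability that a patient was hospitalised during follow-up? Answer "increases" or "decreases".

Within every inflammation score level Drug D has the lower rate, yet pooled Drug K does — Simpson's reversal.
Inflammation score is set before the drug has any effect — it is not caused by the drug — and it independently drives the outcome. That makes it a confounder, so the causal comparison is within inflammation score levels.
Within each level — low: 17.7% vs 3.3%; high: 57.3% vs 48.2% — Drug D is lower every time.

increases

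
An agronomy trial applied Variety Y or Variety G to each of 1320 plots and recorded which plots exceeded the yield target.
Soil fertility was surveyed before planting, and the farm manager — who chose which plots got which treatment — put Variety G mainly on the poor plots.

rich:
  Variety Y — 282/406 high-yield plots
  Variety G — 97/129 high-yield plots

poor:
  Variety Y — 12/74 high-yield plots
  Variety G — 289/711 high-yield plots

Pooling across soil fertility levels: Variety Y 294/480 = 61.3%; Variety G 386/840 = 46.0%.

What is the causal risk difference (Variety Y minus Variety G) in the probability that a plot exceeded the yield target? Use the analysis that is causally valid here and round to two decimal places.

-0.17

Here soil fertility is a common cause — it drives both which variety a case falls under and the outcome. The crude comparison mixes populations; the stratum-specific rates are the causally relevant ones.
Adjusting over the population distribution of soil fertility: 0.405·(0.695−0.752) + 0.595·(0.162−0.406) = -0.169.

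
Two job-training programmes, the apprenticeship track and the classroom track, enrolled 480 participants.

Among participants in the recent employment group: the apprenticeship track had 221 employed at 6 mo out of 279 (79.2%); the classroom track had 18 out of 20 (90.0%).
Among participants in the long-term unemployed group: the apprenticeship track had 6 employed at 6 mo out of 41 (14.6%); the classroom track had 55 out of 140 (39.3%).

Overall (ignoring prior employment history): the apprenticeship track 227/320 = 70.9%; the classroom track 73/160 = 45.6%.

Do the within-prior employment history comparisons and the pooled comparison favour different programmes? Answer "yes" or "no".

Within each prior employment history level (recent employment 79.2% vs 90.0%; long-term unemployed 14.6% vs 39.3%), the classroom track has the higher rate every time. Pooled: 70.9% vs 45.6% — the apprenticeship track has the higher rate overall. The two comparisons disagree.

yes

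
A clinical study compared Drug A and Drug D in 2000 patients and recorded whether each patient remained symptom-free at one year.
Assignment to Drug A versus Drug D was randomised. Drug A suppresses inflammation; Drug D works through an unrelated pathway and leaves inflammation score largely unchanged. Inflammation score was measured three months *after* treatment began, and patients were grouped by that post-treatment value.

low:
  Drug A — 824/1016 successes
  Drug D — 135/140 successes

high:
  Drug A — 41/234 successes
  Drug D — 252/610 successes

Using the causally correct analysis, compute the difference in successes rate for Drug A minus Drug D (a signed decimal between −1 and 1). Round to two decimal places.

Stratifying would compare drugs among patients the drugs themselves sorted into inflammation score groups — a form of selection on an intermediate. The unconditioned pooled rates give the total causal effect.
The causal difference is the pooled difference: 0.692 − 0.516 = +0.176.

+0.18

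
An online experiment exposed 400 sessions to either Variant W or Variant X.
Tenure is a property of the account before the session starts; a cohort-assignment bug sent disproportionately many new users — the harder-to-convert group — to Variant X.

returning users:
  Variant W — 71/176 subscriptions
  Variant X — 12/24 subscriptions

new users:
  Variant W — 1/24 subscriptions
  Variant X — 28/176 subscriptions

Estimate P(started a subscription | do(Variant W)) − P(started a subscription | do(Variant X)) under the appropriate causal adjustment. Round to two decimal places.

-0.11

Within every user tenure level Variant X has the higher rate, yet pooled Variant W does — Simpson's reversal.
User tenure differs across variants for reasons unrelated to any effect of the variant itself, and it separately predicts the outcome — a classic confounder. We must compare within user tenure levels.
Adjusting over the population distribution of user tenure: 0.500·(0.403−0.500) + 0.500·(0.042−0.159) = -0.107.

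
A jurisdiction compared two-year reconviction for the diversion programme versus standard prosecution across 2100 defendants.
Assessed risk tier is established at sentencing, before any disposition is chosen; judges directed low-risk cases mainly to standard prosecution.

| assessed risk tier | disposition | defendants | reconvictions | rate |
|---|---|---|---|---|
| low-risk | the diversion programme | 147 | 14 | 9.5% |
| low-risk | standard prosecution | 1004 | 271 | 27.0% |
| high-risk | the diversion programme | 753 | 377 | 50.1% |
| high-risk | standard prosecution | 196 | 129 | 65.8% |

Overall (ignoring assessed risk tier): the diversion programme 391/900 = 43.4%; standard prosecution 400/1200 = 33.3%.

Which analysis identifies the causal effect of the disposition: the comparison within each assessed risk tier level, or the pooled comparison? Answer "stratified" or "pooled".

The assessed risk tier-specific comparison favours the diversion programme throughout, but the pooled figures favour standard prosecution. The question is whether to condition on assessed risk tier.
Here assessed risk tier is a common cause — it drives both which disposition a case falls under and the outcome. The crude comparison mixes populations; the stratum-specific rates are the causally relevant ones.
Within each level — low-risk: 9.5% vs 27.0%; high-risk: 50.1% vs 65.8% — the diversion programme is lower every time.

stratified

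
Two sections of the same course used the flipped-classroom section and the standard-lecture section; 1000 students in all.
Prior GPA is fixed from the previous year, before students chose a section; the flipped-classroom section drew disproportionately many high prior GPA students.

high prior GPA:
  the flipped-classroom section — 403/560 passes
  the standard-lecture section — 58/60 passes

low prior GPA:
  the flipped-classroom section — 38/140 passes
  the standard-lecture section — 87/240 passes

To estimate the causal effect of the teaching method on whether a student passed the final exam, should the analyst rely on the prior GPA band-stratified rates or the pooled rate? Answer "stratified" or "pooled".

stratified

Within every prior GPA band level the standard-lecture section has the higher rate, yet pooled the flipped-classroom section does — Simpson's reversal.
The imbalance in prior GPA band arose from how students were allocated, not from anything the teaching method did; and prior GPA band independently affects the outcome. The pooled gap is confounded — condition on prior GPA band.
Within each level — high prior GPA: 72.0% vs 96.7%; low prior GPA: 27.1% vs 36.2% — the standard-lecture section is higher every time.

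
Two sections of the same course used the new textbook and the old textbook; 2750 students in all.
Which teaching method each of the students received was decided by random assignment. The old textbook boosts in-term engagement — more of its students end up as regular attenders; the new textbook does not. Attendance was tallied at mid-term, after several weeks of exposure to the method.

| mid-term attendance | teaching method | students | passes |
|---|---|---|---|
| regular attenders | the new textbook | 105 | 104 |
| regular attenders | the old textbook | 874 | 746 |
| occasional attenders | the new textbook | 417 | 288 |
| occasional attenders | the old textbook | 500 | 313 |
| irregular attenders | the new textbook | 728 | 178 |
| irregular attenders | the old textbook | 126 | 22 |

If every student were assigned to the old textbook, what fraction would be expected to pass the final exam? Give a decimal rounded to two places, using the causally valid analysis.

the new textbook is higher inside every mid-term attendance stratum but the old textbook is higher in aggregate. Whether to stratify depends on how mid-term attendance relates to the teaching method.
Because the teaching method influences mid-term attendance, mid-term attendance is a post-treatment mediator, not a confounder. Stratifying on it would bias the estimate; the causal effect is the crude pooled difference.
So P(outcome | do(the old textbook)) is just the pooled rate for the old textbook: 1081/1500 = 0.721.

0.72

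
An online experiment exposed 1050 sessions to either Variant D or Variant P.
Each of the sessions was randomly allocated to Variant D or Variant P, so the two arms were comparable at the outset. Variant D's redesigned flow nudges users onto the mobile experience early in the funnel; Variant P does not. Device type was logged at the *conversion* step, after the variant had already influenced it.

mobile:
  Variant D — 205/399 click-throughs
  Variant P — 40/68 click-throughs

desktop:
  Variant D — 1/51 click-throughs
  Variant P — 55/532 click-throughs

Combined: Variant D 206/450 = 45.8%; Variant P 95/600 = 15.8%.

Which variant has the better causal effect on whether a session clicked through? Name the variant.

Variant D

The device type-specific comparison favours Variant P throughout, but the pooled figures favour Variant D. The question is whether to condition on device type.
The distribution of device type is itself part of what the variant does — it is an intermediate outcome. Holding it fixed would remove that part of the effect; the total effect is the pooled difference.
Pooled: Variant D 45.8% vs Variant P 15.8%; Variant D is higher overall.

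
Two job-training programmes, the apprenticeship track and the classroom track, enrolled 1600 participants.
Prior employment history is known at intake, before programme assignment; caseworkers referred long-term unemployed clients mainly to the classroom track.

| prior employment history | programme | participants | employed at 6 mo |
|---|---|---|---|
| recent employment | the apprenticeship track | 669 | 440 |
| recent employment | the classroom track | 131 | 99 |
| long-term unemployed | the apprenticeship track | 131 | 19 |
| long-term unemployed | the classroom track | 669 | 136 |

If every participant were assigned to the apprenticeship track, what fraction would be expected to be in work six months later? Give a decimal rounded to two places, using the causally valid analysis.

Here prior employment history is a common cause — it drives both which programme a case falls under and the outcome. The crude comparison mixes populations; the stratum-specific rates are the causally relevant ones.
Standardising the apprenticeship track to the population prior employment history mix: 0.500·440/669 + 0.500·19/131 = 0.401.

0.40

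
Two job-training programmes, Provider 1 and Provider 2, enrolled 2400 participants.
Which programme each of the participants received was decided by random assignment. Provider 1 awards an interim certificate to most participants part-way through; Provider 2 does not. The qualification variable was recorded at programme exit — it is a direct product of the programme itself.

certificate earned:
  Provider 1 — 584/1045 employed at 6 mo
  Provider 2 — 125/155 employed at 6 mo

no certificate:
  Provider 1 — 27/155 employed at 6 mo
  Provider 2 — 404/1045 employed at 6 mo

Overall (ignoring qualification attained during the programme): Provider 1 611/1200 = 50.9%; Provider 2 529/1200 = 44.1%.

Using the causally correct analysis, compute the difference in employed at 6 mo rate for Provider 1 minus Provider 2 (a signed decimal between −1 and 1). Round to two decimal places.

The stratified and pooled comparisons disagree (Provider 2 wins within each qualification attained during the programme; Provider 1 wins overall), so the answer turns on the causal role of qualification attained during the programme.
Because the programme influences qualification attained during the programme, qualification attained during the programme is a post-treatment mediator, not a confounder. Stratifying on it would bias the estimate; the causal effect is the crude pooled difference.
The causal difference is the pooled difference: 0.509 − 0.441 = +0.068.

+0.07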